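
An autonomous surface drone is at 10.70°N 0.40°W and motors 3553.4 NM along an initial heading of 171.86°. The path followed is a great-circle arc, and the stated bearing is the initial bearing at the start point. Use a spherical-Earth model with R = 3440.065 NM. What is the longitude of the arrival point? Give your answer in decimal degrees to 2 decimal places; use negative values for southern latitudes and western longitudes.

longitude 10.02°

The arc subtends δ = 3553.4/3440.065 = 1.032946 rad at the centre.
Start latitude φ₁ = 0.186750 rad; initial bearing θ = 2.999523 rad.
Applying the spherical law of cosines for sides, sin φ₂ = sin φ₁ cos δ + cos φ₁ sin δ cos θ = -0.740262, so φ₂ = -47.75°.
Then Δλ = atan2(0.119487, 0.649733) = 0.181869 rad, from sin θ sin δ cos φ₁ over cos δ − sin φ₁ sin φ₂.
λ₂ = λ₁ + Δλ = 10.02°.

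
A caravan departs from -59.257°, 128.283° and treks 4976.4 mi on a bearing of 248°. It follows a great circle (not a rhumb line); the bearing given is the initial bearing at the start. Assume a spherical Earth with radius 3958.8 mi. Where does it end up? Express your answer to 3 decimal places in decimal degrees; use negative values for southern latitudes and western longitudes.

The arc subtends δ = 4976.4/3958.8 = 1.257048 rad at the centre.
With φ₁ = -59.257° = -1.034230 rad and θ = 248° = 4.328417 rad:
Destination latitude: φ₂ = arcsin( sin φ₁ cos δ + cos φ₁ sin δ cos θ ) = arcsin(-0.447401) = -26.577°.
Δλ = atan2( sin θ sin δ cos φ₁ , cos δ − sin φ₁ sin φ₂ ) = atan2(-0.450828, -0.075901) = -1.737591 rad = -99.557°.
λ₂ = 128.283° + -99.557° = 28.726°.

latitude -26.577°, longitude 28.726°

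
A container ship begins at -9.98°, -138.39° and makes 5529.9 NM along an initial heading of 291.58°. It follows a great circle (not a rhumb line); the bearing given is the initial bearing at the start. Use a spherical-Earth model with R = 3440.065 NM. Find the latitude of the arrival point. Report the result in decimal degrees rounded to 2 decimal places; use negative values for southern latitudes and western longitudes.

latitude 21.61°

δ = 5529.9/3440.065 = 1.607499 rad (92.1029°).
Start latitude φ₁ = -0.174184 rad; initial bearing θ = 5.089031 rad.
Destination latitude: φ₂ = arcsin( sin φ₁ cos δ + cos φ₁ sin δ cos θ ) = arcsin(0.368350) = 21.61°.
For the longitude increment, Δλ = atan2( sin θ sin δ cos φ₁, cos δ − sin φ₁ sin φ₂ ) = atan2(-0.915217, 0.027143) = -88.30°.
λ₂ = -138.39° + -88.30° = -226.69°, normalized to (−180°, 180°] → 133.31°.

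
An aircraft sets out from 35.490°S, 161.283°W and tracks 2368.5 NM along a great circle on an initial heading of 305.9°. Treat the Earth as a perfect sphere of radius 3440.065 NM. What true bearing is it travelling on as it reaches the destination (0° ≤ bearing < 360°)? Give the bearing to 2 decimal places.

δ = 2368.5/3440.065 = 0.688504 rad (39.4484°).
Start latitude φ₁ = -0.619417 rad; initial bearing θ = 5.338962 rad.
sin φ₂ = sin φ₁ cos δ + cos φ₁ sin δ cos θ = (-0.580561)(0.772197) + (0.814217)(0.635383)(0.586372) = -0.144954
φ₂ = asin(-0.144954) = -0.145466 rad = -8.335°.
Then Δλ = atan2(-0.419067, 0.688043) = -0.547062 rad, from sin θ sin δ cos φ₁ over cos δ − sin φ₁ sin φ₂.
λ₂ = -161.283° + -31.344° = -192.627°, normalized to (−180°, 180°] → 167.373°.
The forward bearing on arrival equals the back-azimuth from the destination plus 180°.
Back-azimuth from P₂ (-8.33°, 167.37°) to P₁ (-35.49°, -161.28°), with Δλ' = λ₁ − λ₂ = -328.66°: atan2( sin Δλ' cos φ₁ , cos φ₂ sin φ₁ − sin φ₂ cos φ₁ cos Δλ' ) = 138.20°.
Final bearing = (138.20° + 180°) mod 360° = 318.20°.

final bearing 318.20°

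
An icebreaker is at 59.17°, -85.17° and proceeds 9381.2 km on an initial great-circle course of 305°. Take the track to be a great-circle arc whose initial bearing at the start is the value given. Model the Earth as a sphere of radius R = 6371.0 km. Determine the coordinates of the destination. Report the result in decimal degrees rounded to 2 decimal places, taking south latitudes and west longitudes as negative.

Central angle δ = d/R = 1.472485 rad.
Converting: φ₁ = 1.032711 rad, θ = 5.323254 rad.
sin φ₂ = sin φ₁ cos δ + cos φ₁ sin δ cos θ = (0.858692)(0.098153) + (0.512493)(0.995171)(0.573576) = 0.376818
φ₂ = asin(0.376818) = 0.386358 rad = 22.14°.
For the longitude increment, Δλ = atan2( sin θ sin δ cos φ₁, cos δ − sin φ₁ sin φ₂ ) = atan2(-0.417782, -0.225417) = -118.35°.
λ₂ = -85.17° + -118.35° = -203.52°, normalized to (−180°, 180°] → 156.48°.

latitude 22.14°, longitude 156.48°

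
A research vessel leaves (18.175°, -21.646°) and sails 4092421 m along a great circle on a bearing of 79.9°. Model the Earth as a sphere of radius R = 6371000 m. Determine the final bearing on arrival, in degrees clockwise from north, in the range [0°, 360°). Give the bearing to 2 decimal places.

final bearing 93.27°

δ = 4092421/6371000 = 0.642351 rad (36.8040°).
With φ₁ = 18.175° = 0.317214 rad and θ = 79.9° = 1.394518 rad:
Destination latitude: φ₂ = arcsin( sin φ₁ cos δ + cos φ₁ sin δ cos θ ) = arcsin(0.349568) = 20.461°.
Δλ = atan2( sin θ sin δ cos φ₁ , cos δ − sin φ₁ sin φ₂ ) = atan2(0.560370, 0.691652) = 0.680924 rad = 39.014°.
λ₂ = -21.646° + 39.014° = 17.368°.
The forward bearing on arrival equals the back-azimuth from the destination plus 180°.
Back-azimuth from P₂ (20.46°, 17.37°) to P₁ (18.18°, -21.65°), with Δλ' = λ₁ − λ₂ = -39.01°: atan2( sin Δλ' cos φ₁ , cos φ₂ sin φ₁ − sin φ₂ cos φ₁ cos Δλ' ) = 273.27°.
Final bearing = (273.27° + 180°) mod 360° = 93.27°.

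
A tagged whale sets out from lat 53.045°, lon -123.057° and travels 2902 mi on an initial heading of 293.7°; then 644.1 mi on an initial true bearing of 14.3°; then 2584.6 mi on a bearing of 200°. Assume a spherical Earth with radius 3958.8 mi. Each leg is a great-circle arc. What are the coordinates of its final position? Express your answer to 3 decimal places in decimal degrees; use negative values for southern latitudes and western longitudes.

latitude 21.822°, longitude 159.071°

Apply the spherical direct solution leg by leg, carrying full precision between legs.
Leg 1: from (53.045°, -123.057°), δ = 2902/3958.8 = 0.733050 rad, θ = 293.7° → φ = 49.073°, λ = 167.669°.
Leg 2: from (49.073°, 167.669°), δ = 644.1/3958.8 = 0.162701 rad, θ = 14.3° → φ = 58.037°, λ = 172.003°.
Leg 3: from (58.037°, 172.003°), δ = 2584.6/3958.8 = 0.652875 rad, θ = 200° → φ = 21.822°, λ = 159.071°.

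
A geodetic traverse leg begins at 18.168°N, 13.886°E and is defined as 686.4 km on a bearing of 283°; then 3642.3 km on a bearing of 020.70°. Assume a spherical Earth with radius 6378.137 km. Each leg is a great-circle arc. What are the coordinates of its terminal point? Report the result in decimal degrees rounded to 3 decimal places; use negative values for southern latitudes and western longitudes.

Apply the spherical direct solution leg by leg, carrying full precision between legs.
Leg 1: from (18.168°, 13.886°), δ = 686.4/6378.137 = 0.107618 rad, θ = 283° → φ = 19.448°, λ = 7.514°.
Leg 2: from (19.448°, 7.514°), δ = 3642.3/6378.137 = 0.571060 rad, θ = 20.7° → φ = 49.192°, λ = 24.513°.

latitude 49.192°, longitude 24.513°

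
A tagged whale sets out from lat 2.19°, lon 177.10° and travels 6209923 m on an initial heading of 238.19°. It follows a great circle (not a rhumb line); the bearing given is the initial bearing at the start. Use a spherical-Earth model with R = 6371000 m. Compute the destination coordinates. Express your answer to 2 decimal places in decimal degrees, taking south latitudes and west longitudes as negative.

The arc subtends δ = 6209923/6371000 = 0.974717 rad at the centre.
Start latitude φ₁ = 0.038223 rad; initial bearing θ = 4.157200 rad.
Destination latitude: φ₂ = arcsin( sin φ₁ cos δ + cos φ₁ sin δ cos θ ) = arcsin(-0.414430) = -24.48°.
Δλ = atan2( sin θ sin δ cos φ₁ , cos δ − sin φ₁ sin φ₂ ) = atan2(-0.702733, 0.577239) = -0.883130 rad = -50.60°.
λ₂ = 177.10° + -50.60° = 126.50°.

latitude -24.48°, longitude 126.50°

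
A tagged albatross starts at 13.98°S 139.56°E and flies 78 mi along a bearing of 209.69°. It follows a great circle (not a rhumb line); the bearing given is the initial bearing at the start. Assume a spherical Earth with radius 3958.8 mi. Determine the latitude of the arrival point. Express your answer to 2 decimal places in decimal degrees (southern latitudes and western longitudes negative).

latitude -14.96°

Central angle δ = d/R = 0.019703 rad.
With φ₁ = -13.98° = -0.243997 rad and θ = 209.69° = 3.659781 rad:
Applying the spherical law of cosines for sides, sin φ₂ = sin φ₁ cos δ + cos φ₁ sin δ cos θ = -0.258145, so φ₂ = -14.96°.
Then Δλ = atan2(-0.009469, 0.937443) = -0.010101 rad, from sin θ sin δ cos φ₁ over cos δ − sin φ₁ sin φ₂.
λ₂ = λ₁ + Δλ = 138.98°.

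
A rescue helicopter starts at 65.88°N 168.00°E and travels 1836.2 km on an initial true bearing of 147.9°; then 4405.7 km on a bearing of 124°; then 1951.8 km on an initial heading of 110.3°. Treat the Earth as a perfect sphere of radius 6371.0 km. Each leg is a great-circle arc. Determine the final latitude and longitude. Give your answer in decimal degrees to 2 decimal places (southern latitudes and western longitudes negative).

latitude 15.02°, longitude -126.35°

Apply the spherical direct solution leg by leg, carrying full precision between legs.
Leg 1: from (65.88°, 168.00°), δ = 1836.2/6371 = 0.288212 rad, θ = 147.9° → φ = 50.95°, λ = -178.13°.
Leg 2: from (50.95°, -178.13°), δ = 4405.7/6371 = 0.691524 rad, θ = 124° → φ = 21.94°, λ = -143.38°.
Leg 3: from (21.94°, -143.38°), δ = 1951.8/6371 = 0.306357 rad, θ = 110.3° → φ = 15.02°, λ = -126.35°.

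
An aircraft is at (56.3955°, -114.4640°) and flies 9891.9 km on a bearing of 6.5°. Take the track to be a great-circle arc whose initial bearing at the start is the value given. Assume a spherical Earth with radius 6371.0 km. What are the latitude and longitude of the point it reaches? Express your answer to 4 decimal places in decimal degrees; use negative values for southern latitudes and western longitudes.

latitude 34.3971°, longitude 57.6519°

Central angle δ = d/R = 1.552645 rad.
Start latitude φ₁ = 0.984287 rad; initial bearing θ = 0.113446 rad.
Destination latitude: φ₂ = arcsin( sin φ₁ cos δ + cos φ₁ sin δ cos θ ) = arcsin(0.564926) = 34.3971°.
Then Δλ = atan2(0.062643, -0.452364) = 3.003989 rad, from sin θ sin δ cos φ₁ over cos δ − sin φ₁ sin φ₂.
Hence λ₂ = -114.4640° + 172.1159° = 57.6519°.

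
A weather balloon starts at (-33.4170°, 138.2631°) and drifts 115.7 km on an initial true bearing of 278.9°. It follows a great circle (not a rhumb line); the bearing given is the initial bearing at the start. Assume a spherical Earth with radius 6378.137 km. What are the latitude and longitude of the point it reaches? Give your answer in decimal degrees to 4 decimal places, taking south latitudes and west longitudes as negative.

δ = 115.7/6378.137 = 0.018140 rad (1.0394°).
Converting: φ₁ = -0.583237 rad, θ = 4.867723 rad.
Applying the spherical law of cosines for sides, sin φ₂ = sin φ₁ cos δ + cos φ₁ sin δ cos θ = -0.548295, so φ₂ = -33.2502°.
For the longitude increment, Δλ = atan2( sin θ sin δ cos φ₁, cos δ − sin φ₁ sin φ₂ ) = atan2(-0.014958, 0.697874) = -1.2279°.
λ₂ = λ₁ + Δλ = 137.0352°.

latitude -33.2502°, longitude 137.0352°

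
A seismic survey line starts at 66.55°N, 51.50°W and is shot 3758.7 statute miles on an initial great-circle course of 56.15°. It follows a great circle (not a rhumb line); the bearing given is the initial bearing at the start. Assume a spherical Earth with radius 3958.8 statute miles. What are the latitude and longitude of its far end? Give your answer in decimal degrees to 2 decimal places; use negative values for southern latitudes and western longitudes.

The arc subtends δ = 3758.7/3958.8 = 0.949454 rad at the centre.
Start latitude φ₁ = 1.161517 rad; initial bearing θ = 0.980002 rad.
Destination latitude: φ₂ = arcsin( sin φ₁ cos δ + cos φ₁ sin δ cos θ ) = arcsin(0.714283) = 45.58°.
Then Δλ = atan2(0.268725, -0.073162) = 1.836610 rad, from sin θ sin δ cos φ₁ over cos δ − sin φ₁ sin φ₂.
λ₂ = -51.50° + 105.23° = 53.73°.

latitude 45.58°, longitude 53.73°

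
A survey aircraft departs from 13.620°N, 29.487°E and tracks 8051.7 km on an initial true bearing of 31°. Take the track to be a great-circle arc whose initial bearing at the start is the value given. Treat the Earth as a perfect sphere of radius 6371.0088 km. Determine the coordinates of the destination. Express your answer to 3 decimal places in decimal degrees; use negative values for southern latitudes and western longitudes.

latitude 59.914°, longitude 107.830°

The arc subtends δ = 8051.7/6371.0088 = 1.263803 rad at the centre.
With φ₁ = 13.620° = 0.237714 rad and θ = 31° = 0.541052 rad:
sin φ₂ = sin φ₁ cos δ + cos φ₁ sin δ cos θ = (0.235481)(0.302194) + (0.971879)(0.953246)(0.857167) = 0.865275
φ₂ = asin(0.865275) = 1.045699 rad = 59.914°.
Δλ = atan2( sin θ sin δ cos φ₁ , cos δ − sin φ₁ sin φ₂ ) = atan2(0.477152, 0.098438) = 1.367348 rad = 78.343°.
λ₂ = 29.487° + 78.343° = 107.830°.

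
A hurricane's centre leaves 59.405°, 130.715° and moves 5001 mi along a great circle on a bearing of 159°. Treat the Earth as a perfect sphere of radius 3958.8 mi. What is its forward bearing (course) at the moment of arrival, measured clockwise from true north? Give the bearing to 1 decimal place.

final bearing 169.3°

The arc subtends δ = 5001/3958.8 = 1.263262 rad at the centre.
Start latitude φ₁ = 1.036813 rad; initial bearing θ = 2.775074 rad.
Destination latitude: φ₂ = arcsin( sin φ₁ cos δ + cos φ₁ sin δ cos θ ) = arcsin(-0.192299) = -11.087°.
For the longitude increment, Δλ = atan2( sin θ sin δ cos φ₁, cos δ − sin φ₁ sin φ₂ ) = atan2(0.173840, 0.468238) = 20.368°.
Hence λ₂ = 130.715° + 20.368° = 151.083°.
The forward bearing on arrival equals the back-azimuth from the destination plus 180°.
Back-azimuth from P₂ (-11.1°, 151.1°) to P₁ (59.4°, 130.7°), with Δλ' = λ₁ − λ₂ = -20.4°: atan2( sin Δλ' cos φ₁ , cos φ₂ sin φ₁ − sin φ₂ cos φ₁ cos Δλ' ) = 349.3°.
Final bearing = (349.3° + 180°) mod 360° = 169.3°.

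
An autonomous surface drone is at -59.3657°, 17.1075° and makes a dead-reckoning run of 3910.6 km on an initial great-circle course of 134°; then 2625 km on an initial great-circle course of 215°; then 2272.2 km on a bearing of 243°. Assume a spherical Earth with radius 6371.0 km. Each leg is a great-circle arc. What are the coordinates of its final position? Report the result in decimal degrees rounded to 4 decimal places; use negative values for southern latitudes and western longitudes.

Apply the spherical direct solution leg by leg, carrying full precision between legs.
Leg 1: from (-59.3657°, 17.1075°), δ = 3910.6/6371 = 0.613813 rad, θ = 134° → φ = -65.1284°, λ = 97.2136°.
Leg 2: from (-65.1284°, 97.2136°), δ = 2625/6371 = 0.412023 rad, θ = 215° → φ = -75.7652°, λ = 28.1266°.
Leg 3: from (-75.7652°, 28.1266°), δ = 2272.2/6371 = 0.356647 rad, θ = 243° → φ = -71.3118°, λ = -48.0081°.

latitude -71.3118°, longitude -48.0081°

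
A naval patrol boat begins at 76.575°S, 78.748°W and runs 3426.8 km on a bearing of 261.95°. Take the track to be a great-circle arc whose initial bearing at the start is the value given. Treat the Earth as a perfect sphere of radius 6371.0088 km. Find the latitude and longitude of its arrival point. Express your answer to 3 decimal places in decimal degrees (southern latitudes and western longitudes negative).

latitude -58.429°, longitude -154.415°

δ = 3426.8/6371.0088 = 0.537874 rad (30.8179°).
Converting: φ₁ = -1.336486 rad, θ = 4.571890 rad.
sin φ₂ = sin φ₁ cos δ + cos φ₁ sin δ cos θ = (-0.972675)(0.858800) + (0.232172)(0.512311)(-0.140037) = -0.851989
φ₂ = asin(-0.851989) = -1.019774 rad = -58.429°.
Then Δλ = atan2(-0.117772, 0.030091) = -1.320645 rad, from sin θ sin δ cos φ₁ over cos δ − sin φ₁ sin φ₂.
λ₂ = -78.748° + -75.667° = -154.415°.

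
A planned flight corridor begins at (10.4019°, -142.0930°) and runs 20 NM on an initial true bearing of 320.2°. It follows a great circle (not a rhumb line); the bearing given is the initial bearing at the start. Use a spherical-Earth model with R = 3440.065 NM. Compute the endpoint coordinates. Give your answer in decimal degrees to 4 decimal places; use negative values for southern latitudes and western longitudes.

latitude 10.6577°, longitude -142.3100°

The arc subtends δ = 20/3440.065 = 0.005814 rad at the centre.
Converting: φ₁ = 0.181547 rad, θ = 5.588544 rad.
Applying the spherical law of cosines for sides, sin φ₂ = sin φ₁ cos δ + cos φ₁ sin δ cos θ = 0.184942, so φ₂ = 10.6577°.
For the longitude increment, Δλ = atan2( sin θ sin δ cos φ₁, cos δ − sin φ₁ sin φ₂ ) = atan2(-0.003660, 0.966592) = -0.2170°.
λ₂ = λ₁ + Δλ = -142.3100°.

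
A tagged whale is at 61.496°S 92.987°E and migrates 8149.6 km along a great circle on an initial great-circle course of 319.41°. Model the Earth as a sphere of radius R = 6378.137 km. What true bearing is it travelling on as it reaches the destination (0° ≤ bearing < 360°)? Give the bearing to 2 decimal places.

final bearing 341.83°

The arc subtends δ = 8149.6/6378.137 = 1.277740 rad at the centre.
With φ₁ = -61.496° = -1.073308 rad and θ = 319.41° = 5.574756 rad:
Applying the spherical law of cosines for sides, sin φ₂ = sin φ₁ cos δ + cos φ₁ sin δ cos θ = 0.093080, so φ₂ = 5.341°.
Then Δλ = atan2(-0.297261, 0.370677) = -0.675923 rad, from sin θ sin δ cos φ₁ over cos δ − sin φ₁ sin φ₂.
λ₂ = 92.987° + -38.728° = 54.259°.
The forward bearing on arrival equals the back-azimuth from the destination plus 180°.
Back-azimuth from P₂ (5.34°, 54.26°) to P₁ (-61.50°, 92.99°), with Δλ' = λ₁ − λ₂ = 38.73°: atan2( sin Δλ' cos φ₁ , cos φ₂ sin φ₁ − sin φ₂ cos φ₁ cos Δλ' ) = 161.83°.
Final bearing = (161.83° + 180°) mod 360° = 341.83°.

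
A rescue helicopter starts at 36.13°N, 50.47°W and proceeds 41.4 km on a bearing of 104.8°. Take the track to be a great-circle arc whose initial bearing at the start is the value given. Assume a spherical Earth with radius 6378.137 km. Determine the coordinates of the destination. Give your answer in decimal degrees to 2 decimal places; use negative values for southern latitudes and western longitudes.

Central angle δ = d/R = 0.006491 rad.
Start latitude φ₁ = 0.630587 rad; initial bearing θ = 1.829105 rad.
Destination latitude: φ₂ = arcsin( sin φ₁ cos δ + cos φ₁ sin δ cos θ ) = arcsin(0.588268) = 36.03°.
Δλ = atan2( sin θ sin δ cos φ₁ , cos δ − sin φ₁ sin φ₂ ) = atan2(0.005069, 0.653125) = 0.007760 rad = 0.44°.
λ₂ = λ₁ + Δλ = -50.03°.

latitude 36.03°, longitude -50.03°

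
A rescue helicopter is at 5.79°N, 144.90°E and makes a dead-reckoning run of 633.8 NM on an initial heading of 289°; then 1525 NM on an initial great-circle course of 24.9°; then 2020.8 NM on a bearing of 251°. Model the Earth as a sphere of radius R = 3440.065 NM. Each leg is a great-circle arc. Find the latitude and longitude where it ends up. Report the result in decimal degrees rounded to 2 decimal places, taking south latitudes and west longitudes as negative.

latitude 16.60°, longitude 113.92°

Apply the spherical direct solution leg by leg, carrying full precision between legs.
Leg 1: from (5.79°, 144.90°), δ = 633.8/3440.065 = 0.184241 rad, θ = 289° → φ = 9.12°, λ = 134.80°.
Leg 2: from (9.12°, 134.80°), δ = 1525/3440.065 = 0.443306 rad, θ = 24.9° → φ = 31.83°, λ = 147.07°.
Leg 3: from (31.83°, 147.07°), δ = 2020.8/3440.065 = 0.587431 rad, θ = 251° → φ = 16.60°, λ = 113.92°.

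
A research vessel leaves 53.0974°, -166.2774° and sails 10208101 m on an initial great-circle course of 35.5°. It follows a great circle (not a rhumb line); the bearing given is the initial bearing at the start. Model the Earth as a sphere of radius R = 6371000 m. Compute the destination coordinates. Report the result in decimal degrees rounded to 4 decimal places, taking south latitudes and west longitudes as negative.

Central angle δ = d/R = 1.602276 rad.
With φ₁ = 53.0974° = 0.926724 rad and θ = 35.5° = 0.619592 rad:
sin φ₂ = sin φ₁ cos δ + cos φ₁ sin δ cos θ = (0.799657)(-0.031475) + (0.600457)(0.999505)(0.814116) = 0.463430
φ₂ = asin(0.463430) = 0.481862 rad = 27.6087°.
Then Δλ = atan2(0.348514, -0.402060) = 2.427413 rad, from sin θ sin δ cos φ₁ over cos δ − sin φ₁ sin φ₂.
λ₂ = -166.2774° + 139.0805° = -27.1969°.

latitude 27.6087°, longitude -27.1969°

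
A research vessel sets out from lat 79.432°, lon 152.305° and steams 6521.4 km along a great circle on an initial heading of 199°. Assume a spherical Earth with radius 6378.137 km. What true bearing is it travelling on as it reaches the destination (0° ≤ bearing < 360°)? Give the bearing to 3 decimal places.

The arc subtends δ = 6521.4/6378.137 = 1.022462 rad at the centre.
With φ₁ = 79.432° = 1.386350 rad and θ = 199° = 3.473205 rad:
sin φ₂ = sin φ₁ cos δ + cos φ₁ sin δ cos θ = (0.983038)(0.521267) + (0.183402)(0.853394)(-0.945519) = 0.364438
φ₂ = asin(0.364438) = 0.373029 rad = 21.373°.
For the longitude increment, Δλ = atan2( sin θ sin δ cos φ₁, cos δ − sin φ₁ sin φ₂ ) = atan2(-0.050956, 0.163011) = -17.359°.
λ₂ = 152.305° + -17.359° = 134.946°.
The forward bearing on arrival equals the back-azimuth from the destination plus 180°.
Back-azimuth from P₂ (21.373°, 134.946°) to P₁ (79.432°, 152.305°), with Δλ' = λ₁ − λ₂ = 17.359°: atan2( sin Δλ' cos φ₁ , cos φ₂ sin φ₁ − sin φ₂ cos φ₁ cos Δλ' ) = 3.676°.
Final bearing = (3.676° + 180°) mod 360° = 183.676°.

final bearing 183.676°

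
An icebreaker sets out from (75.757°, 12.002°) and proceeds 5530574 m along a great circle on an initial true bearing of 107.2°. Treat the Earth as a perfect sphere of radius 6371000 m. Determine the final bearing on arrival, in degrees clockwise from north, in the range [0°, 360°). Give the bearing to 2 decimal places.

δ = 5530574/6371000 = 0.868086 rad (49.7376°).
With φ₁ = 75.757° = 1.322209 rad and θ = 107.2° = 1.870993 rad:
sin φ₂ = sin φ₁ cos δ + cos φ₁ sin δ cos θ = (0.969261)(0.646289) + (0.246035)(0.763093)(-0.295708) = 0.570904
φ₂ = asin(0.570904) = 0.607606 rad = 34.813°.
For the longitude increment, Δλ = atan2( sin θ sin δ cos φ₁, cos δ − sin φ₁ sin φ₂ ) = atan2(0.179351, 0.092934) = 62.608°.
λ₂ = λ₁ + Δλ = 74.610°.
The forward bearing on arrival equals the back-azimuth from the destination plus 180°.
Back-azimuth from P₂ (34.81°, 74.61°) to P₁ (75.76°, 12.00°), with Δλ' = λ₁ − λ₂ = -62.61°: atan2( sin Δλ' cos φ₁ , cos φ₂ sin φ₁ − sin φ₂ cos φ₁ cos Δλ' ) = 343.37°.
Final bearing = (343.37° + 180°) mod 360° = 163.37°.

final bearing 163.37°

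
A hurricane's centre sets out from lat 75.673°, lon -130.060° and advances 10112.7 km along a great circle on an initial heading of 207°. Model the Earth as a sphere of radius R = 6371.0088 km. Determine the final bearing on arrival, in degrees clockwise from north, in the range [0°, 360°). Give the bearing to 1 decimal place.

final bearing 186.6°

Angular distance δ = d/R = 10112.7 / 6371.0088 = 1.587300 rad.
With φ₁ = 75.673° = 1.320743 rad and θ = 207° = 3.612832 rad:
Destination latitude: φ₂ = arcsin( sin φ₁ cos δ + cos φ₁ sin δ cos θ ) = arcsin(-0.236444) = -13.677°.
For the longitude increment, Δλ = atan2( sin θ sin δ cos φ₁, cos δ − sin φ₁ sin φ₂ ) = atan2(-0.112327, 0.212588) = -27.851°.
λ₂ = λ₁ + Δλ = -157.911°.
The forward bearing on arrival equals the back-azimuth from the destination plus 180°.
Back-azimuth from P₂ (-13.7°, -157.9°) to P₁ (75.7°, -130.1°), with Δλ' = λ₁ − λ₂ = 27.9°: atan2( sin Δλ' cos φ₁ , cos φ₂ sin φ₁ − sin φ₂ cos φ₁ cos Δλ' ) = 6.6°.
Final bearing = (6.6° + 180°) mod 360° = 186.6°.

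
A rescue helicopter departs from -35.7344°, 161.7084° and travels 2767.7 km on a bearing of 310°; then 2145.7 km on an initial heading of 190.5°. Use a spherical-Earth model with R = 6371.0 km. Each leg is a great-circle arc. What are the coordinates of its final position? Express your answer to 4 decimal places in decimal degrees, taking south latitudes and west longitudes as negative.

Apply the spherical direct solution leg by leg, carrying full precision between legs.
Leg 1: from (-35.7344°, 161.7084°), δ = 2767.7/6371 = 0.434422 rad, θ = 310° → φ = -18.0697°, λ = 141.8837°.
Leg 2: from (-18.0697°, 141.8837°), δ = 2145.7/6371 = 0.336792 rad, θ = 190.5° → φ = -36.9882°, λ = 137.5598°.

latitude -36.9882°, longitude 137.5598°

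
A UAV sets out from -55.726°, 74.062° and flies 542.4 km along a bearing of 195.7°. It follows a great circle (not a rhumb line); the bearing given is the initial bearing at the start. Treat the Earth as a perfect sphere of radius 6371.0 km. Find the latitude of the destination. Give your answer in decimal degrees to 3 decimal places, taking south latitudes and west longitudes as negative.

Angular distance δ = d/R = 542.4 / 6371 = 0.085136 rad.
Start latitude φ₁ = -0.972602 rad; initial bearing θ = 3.415609 rad.
sin φ₂ = sin φ₁ cos δ + cos φ₁ sin δ cos θ = (-0.826354)(0.996378) + (0.563151)(0.085033)(-0.962692) = -0.869461
φ₂ = asin(-0.869461) = -1.054110 rad = -60.396°.
Then Δλ = atan2(-0.012958, 0.277896) = -0.046596 rad, from sin θ sin δ cos φ₁ over cos δ − sin φ₁ sin φ₂.
Hence λ₂ = 74.062° + -2.670° = 71.392°.

latitude -60.396°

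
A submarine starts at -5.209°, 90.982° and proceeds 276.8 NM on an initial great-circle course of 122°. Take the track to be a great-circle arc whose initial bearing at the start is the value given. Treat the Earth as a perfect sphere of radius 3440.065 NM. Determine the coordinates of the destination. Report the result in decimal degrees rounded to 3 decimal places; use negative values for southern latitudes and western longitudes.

Central angle δ = d/R = 0.080464 rad.
With φ₁ = -5.209° = -0.090914 rad and θ = 122° = 2.129302 rad:
sin φ₂ = sin φ₁ cos δ + cos φ₁ sin δ cos θ = (-0.090789)(0.996765) + (0.995870)(0.080377)(-0.529919) = -0.132913
φ₂ = asin(-0.132913) = -0.133307 rad = -7.638°.
For the longitude increment, Δλ = atan2( sin θ sin δ cos φ₁, cos δ − sin φ₁ sin φ₂ ) = atan2(0.067882, 0.984698) = 3.944°.
λ₂ = λ₁ + Δλ = 94.926°.

latitude -7.638°, longitude 94.926°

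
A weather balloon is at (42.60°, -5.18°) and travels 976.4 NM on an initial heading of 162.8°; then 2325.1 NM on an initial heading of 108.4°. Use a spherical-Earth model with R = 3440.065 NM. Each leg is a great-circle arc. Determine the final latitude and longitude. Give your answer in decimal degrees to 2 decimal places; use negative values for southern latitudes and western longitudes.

latitude 10.21°, longitude 37.25°

Apply the spherical direct solution leg by leg, carrying full precision between legs.
Leg 1: from (42.60°, -5.18°), δ = 976.4/3440.065 = 0.283832 rad, θ = 162.8° → φ = 26.93°, λ = 0.15°.
Leg 2: from (26.93°, 0.15°), δ = 2325.1/3440.065 = 0.675888 rad, θ = 108.4° → φ = 10.21°, λ = 37.25°.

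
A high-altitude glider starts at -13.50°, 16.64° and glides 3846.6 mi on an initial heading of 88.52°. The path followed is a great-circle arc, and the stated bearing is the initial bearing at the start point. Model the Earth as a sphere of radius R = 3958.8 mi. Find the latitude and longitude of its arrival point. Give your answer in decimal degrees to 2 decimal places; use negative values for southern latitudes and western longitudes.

Angular distance δ = d/R = 3846.6 / 3958.8 = 0.971658 rad.
With φ₁ = -13.50° = -0.235619 rad and θ = 88.52° = 1.544965 rad:
Applying the spherical law of cosines for sides, sin φ₂ = sin φ₁ cos δ + cos φ₁ sin δ cos θ = -0.110907, so φ₂ = -6.37°.
For the longitude increment, Δλ = atan2( sin θ sin δ cos φ₁, cos δ − sin φ₁ sin φ₂ ) = atan2(0.802736, 0.538040) = 56.17°.
λ₂ = 16.64° + 56.17° = 72.81°.

latitude -6.37°, longitude 72.81°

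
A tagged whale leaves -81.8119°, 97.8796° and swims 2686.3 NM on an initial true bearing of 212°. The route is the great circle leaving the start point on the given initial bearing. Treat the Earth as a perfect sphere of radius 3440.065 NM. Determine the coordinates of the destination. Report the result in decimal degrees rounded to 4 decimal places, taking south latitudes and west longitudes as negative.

The arc subtends δ = 2686.3/3440.065 = 0.780886 rad at the centre.
With φ₁ = -81.8119° = -1.427887 rad and θ = 212° = 3.700098 rad:
Applying the spherical law of cosines for sides, sin φ₂ = sin φ₁ cos δ + cos φ₁ sin δ cos θ = -0.788069, so φ₂ = -52.0054°.
Δλ = atan2( sin θ sin δ cos φ₁ , cos δ − sin φ₁ sin φ₂ ) = atan2(-0.053126, -0.069745) = -2.490633 rad = -142.7028°.
λ₂ = 97.8796° + -142.7028° = -44.8232°.

latitude -52.0054°, longitude -44.8232°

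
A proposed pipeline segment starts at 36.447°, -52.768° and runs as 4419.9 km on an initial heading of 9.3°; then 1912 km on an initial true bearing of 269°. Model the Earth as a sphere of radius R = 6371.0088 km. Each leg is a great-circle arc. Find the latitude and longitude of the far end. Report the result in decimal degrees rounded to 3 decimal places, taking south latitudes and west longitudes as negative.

latitude 66.910°, longitude -78.692°

Apply the spherical direct solution leg by leg, carrying full precision between legs.
Leg 1: from (36.447°, -52.768°), δ = 4419.9/6371.0088 = 0.693752 rad, θ = 9.3° → φ = 74.657°, λ = -29.781°.
Leg 2: from (74.657°, -29.781°), δ = 1912/6371.0088 = 0.300109 rad, θ = 269° → φ = 66.910°, λ = -78.692°.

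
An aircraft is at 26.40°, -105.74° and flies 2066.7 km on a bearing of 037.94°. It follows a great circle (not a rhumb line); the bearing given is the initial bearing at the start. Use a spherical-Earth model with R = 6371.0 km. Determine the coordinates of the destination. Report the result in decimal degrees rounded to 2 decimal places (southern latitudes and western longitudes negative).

latitude 40.29°, longitude -90.85°

The arc subtends δ = 2066.7/6371 = 0.324392 rad at the centre.
With φ₁ = 26.40° = 0.460767 rad and θ = 37.94° = 0.662178 rad:
sin φ₂ = sin φ₁ cos δ + cos φ₁ sin δ cos θ = (0.444635)(0.947845) + (0.895712)(0.318732)(0.788655) = 0.646600
φ₂ = asin(0.646600) = 0.703119 rad = 40.29°.
For the longitude increment, Δλ = atan2( sin θ sin δ cos φ₁, cos δ − sin φ₁ sin φ₂ ) = atan2(0.175531, 0.660344) = 14.89°.
λ₂ = -105.74° + 14.89° = -90.85°.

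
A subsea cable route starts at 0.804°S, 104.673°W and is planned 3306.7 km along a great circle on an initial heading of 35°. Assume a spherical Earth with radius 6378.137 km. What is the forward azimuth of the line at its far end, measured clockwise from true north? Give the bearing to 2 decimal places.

final bearing 38.60°

Angular distance δ = d/R = 3306.7 / 6378.137 = 0.518443 rad.
Start latitude φ₁ = -0.014032 rad; initial bearing θ = 0.610865 rad.
sin φ₂ = sin φ₁ cos δ + cos φ₁ sin δ cos θ = (-0.014032)(0.868592) + (0.999902)(0.495528)(0.819152) = 0.393685
φ₂ = asin(0.393685) = 0.404637 rad = 23.184°.
Then Δλ = atan2(0.284195, 0.874116) = 0.314343 rad, from sin θ sin δ cos φ₁ over cos δ − sin φ₁ sin φ₂.
λ₂ = -104.673° + 18.011° = -86.662°.
The forward bearing on arrival equals the back-azimuth from the destination plus 180°.
Back-azimuth from P₂ (23.18°, -86.66°) to P₁ (-0.80°, -104.67°), with Δλ' = λ₁ − λ₂ = -18.01°: atan2( sin Δλ' cos φ₁ , cos φ₂ sin φ₁ − sin φ₂ cos φ₁ cos Δλ' ) = 218.60°.
Final bearing = (218.60° + 180°) mod 360° = 38.60°.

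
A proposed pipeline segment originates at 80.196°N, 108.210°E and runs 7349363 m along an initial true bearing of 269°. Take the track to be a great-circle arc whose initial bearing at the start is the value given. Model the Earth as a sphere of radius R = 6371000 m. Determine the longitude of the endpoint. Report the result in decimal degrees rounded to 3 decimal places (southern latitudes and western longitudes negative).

The arc subtends δ = 7349363/6371000 = 1.153565 rad at the centre.
Converting: φ₁ = 1.399684 rad, θ = 4.694936 rad.
Destination latitude: φ₂ = arcsin( sin φ₁ cos δ + cos φ₁ sin δ cos θ ) = arcsin(0.396596) = 23.366°.
Δλ = atan2( sin θ sin δ cos φ₁ , cos δ − sin φ₁ sin φ₂ ) = atan2(-0.155647, 0.014427) = -1.478372 rad = -84.704°.
Hence λ₂ = 108.210° + -84.704° = 23.506°.

longitude 23.506°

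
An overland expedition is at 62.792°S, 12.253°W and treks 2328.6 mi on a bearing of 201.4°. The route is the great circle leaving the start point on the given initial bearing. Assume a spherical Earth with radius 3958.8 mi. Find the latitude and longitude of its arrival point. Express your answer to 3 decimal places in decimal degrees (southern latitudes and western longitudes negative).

latitude -77.446°, longitude -123.587°

The arc subtends δ = 2328.6/3958.8 = 0.588209 rad at the centre.
Converting: φ₁ = -1.095927 rad, θ = 3.515093 rad.
sin φ₂ = sin φ₁ cos δ + cos φ₁ sin δ cos θ = (-0.889353)(0.831936) + (0.457222)(0.554872)(-0.931056) = -0.976093
φ₂ = asin(-0.976093) = -1.351694 rad = -77.446°.
For the longitude increment, Δλ = atan2( sin θ sin δ cos φ₁, cos δ − sin φ₁ sin φ₂ ) = atan2(-0.092569, -0.036155) = -111.334°.
λ₂ = λ₁ + Δλ = -123.587°.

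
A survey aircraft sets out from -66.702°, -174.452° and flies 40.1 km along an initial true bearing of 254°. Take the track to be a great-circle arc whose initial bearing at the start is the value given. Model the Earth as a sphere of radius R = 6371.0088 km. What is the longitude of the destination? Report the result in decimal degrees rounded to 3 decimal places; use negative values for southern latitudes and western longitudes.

longitude -175.332°

Central angle δ = d/R = 0.006294 rad.
Start latitude φ₁ = -1.164170 rad; initial bearing θ = 4.433136 rad.
sin φ₂ = sin φ₁ cos δ + cos φ₁ sin δ cos θ = (-0.918460)(0.999980) + (0.395513)(0.006294)(-0.275637) = -0.919128
φ₂ = asin(-0.919128) = -1.165862 rad = -66.799°.
For the longitude increment, Δλ = atan2( sin θ sin δ cos φ₁, cos δ − sin φ₁ sin φ₂ ) = atan2(-0.002393, 0.155798) = -0.880°.
λ₂ = λ₁ + Δλ = -175.332°.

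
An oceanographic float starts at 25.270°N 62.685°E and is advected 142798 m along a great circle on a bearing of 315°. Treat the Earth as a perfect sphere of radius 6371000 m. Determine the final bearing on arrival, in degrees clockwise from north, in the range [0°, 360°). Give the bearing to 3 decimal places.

final bearing 314.561°

Angular distance δ = d/R = 142798 / 6371000 = 0.022414 rad.
With φ₁ = 25.270° = 0.441045 rad and θ = 315° = 5.497787 rad:
sin φ₂ = sin φ₁ cos δ + cos φ₁ sin δ cos θ = (0.426884)(0.999749) + (0.904306)(0.022412)(0.707107) = 0.441108
φ₂ = asin(0.441108) = 0.456833 rad = 26.175°.
For the longitude increment, Δλ = atan2( sin θ sin δ cos φ₁, cos δ − sin φ₁ sin φ₂ ) = atan2(-0.014331, 0.811447) = -1.012°.
λ₂ = λ₁ + Δλ = 61.673°.
The forward bearing on arrival equals the back-azimuth from the destination plus 180°.
Back-azimuth from P₂ (26.175°, 61.673°) to P₁ (25.270°, 62.685°), with Δλ' = λ₁ − λ₂ = 1.012°: atan2( sin Δλ' cos φ₁ , cos φ₂ sin φ₁ − sin φ₂ cos φ₁ cos Δλ' ) = 134.561°.
Final bearing = (134.561° + 180°) mod 360° = 314.561°.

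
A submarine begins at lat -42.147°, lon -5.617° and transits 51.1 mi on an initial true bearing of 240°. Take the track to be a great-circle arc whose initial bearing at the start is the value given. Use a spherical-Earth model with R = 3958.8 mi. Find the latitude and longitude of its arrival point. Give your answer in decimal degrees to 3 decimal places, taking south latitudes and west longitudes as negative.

Angular distance δ = d/R = 51.1 / 3958.8 = 0.012908 rad.
Converting: φ₁ = -0.735604 rad, θ = 4.188790 rad.
Destination latitude: φ₂ = arcsin( sin φ₁ cos δ + cos φ₁ sin δ cos θ ) = arcsin(-0.675764) = -42.514°.
Δλ = atan2( sin θ sin δ cos φ₁ , cos δ − sin φ₁ sin φ₂ ) = atan2(-0.008288, 0.546455) = -0.015165 rad = -0.869°.
λ₂ = λ₁ + Δλ = -6.486°.

latitude -42.514°, longitude -6.486°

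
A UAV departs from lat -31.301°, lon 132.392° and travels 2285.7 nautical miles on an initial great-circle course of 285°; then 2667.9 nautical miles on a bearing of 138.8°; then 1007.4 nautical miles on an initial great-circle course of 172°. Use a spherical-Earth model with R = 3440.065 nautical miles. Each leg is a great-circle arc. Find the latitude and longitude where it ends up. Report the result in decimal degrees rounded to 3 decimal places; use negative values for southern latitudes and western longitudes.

Apply the spherical direct solution leg by leg, carrying full precision between legs.
Leg 1: from (-31.301°, 132.392°), δ = 2285.7/3440.065 = 0.664435 rad, θ = 285° → φ = -15.822°, λ = 94.145°.
Leg 2: from (-15.822°, 94.145°), δ = 2667.9/3440.065 = 0.775538 rad, θ = 138.8° → φ = -44.547°, λ = 134.465°.
Leg 3: from (-44.547°, 134.465°), δ = 1007.4/3440.065 = 0.292843 rad, θ = 172° → φ = -61.087°, λ = 139.232°.

latitude -61.087°, longitude 139.232°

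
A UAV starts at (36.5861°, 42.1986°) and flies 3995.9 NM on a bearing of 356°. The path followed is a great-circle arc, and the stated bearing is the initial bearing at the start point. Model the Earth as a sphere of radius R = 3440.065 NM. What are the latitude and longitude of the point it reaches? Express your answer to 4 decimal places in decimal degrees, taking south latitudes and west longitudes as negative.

Angular distance δ = d/R = 3995.9 / 3440.065 = 1.161577 rad.
Start latitude φ₁ = 0.638548 rad; initial bearing θ = 6.213372 rad.
sin φ₂ = sin φ₁ cos δ + cos φ₁ sin δ cos θ = (0.596030)(0.397893) + (0.802962)(0.917432)(0.997564) = 0.972025
φ₂ = asin(0.972025) = 1.333703 rad = 76.4156°.
Δλ = atan2( sin θ sin δ cos φ₁ , cos δ − sin φ₁ sin φ₂ ) = atan2(-0.051387, -0.181463) = -2.865636 rad = -164.1888°.
Hence λ₂ = 42.1986° + -164.1888° = -121.9902°.

latitude 76.4156°, longitude -121.9902°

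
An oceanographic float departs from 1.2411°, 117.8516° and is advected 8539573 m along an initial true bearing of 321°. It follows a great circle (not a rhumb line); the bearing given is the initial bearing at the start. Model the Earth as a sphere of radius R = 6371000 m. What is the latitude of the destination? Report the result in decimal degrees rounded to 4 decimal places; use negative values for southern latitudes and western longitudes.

δ = 8539573/6371000 = 1.340382 rad (76.7982°).
With φ₁ = 1.2411° = 0.021661 rad and θ = 321° = 5.602507 rad:
sin φ₂ = sin φ₁ cos δ + cos φ₁ sin δ cos θ = (0.021660)(0.228381) + (0.999765)(0.973572)(0.777146) = 0.761377
φ₂ = asin(0.761377) = 0.865434 rad = 49.5857°.
For the longitude increment, Δλ = atan2( sin θ sin δ cos φ₁, cos δ − sin φ₁ sin φ₂ ) = atan2(-0.612545, 0.211890) = -70.9186°.
λ₂ = 117.8516° + -70.9186° = 46.9330°.

latitude 49.5857°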